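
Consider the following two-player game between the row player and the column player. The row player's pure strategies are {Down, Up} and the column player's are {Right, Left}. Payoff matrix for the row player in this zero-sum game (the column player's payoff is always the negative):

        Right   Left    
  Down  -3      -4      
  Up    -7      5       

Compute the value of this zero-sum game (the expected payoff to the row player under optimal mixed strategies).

v = -43/13

For the row player to be willing to mix, the row player must be indifferent between Down and Up, which pins down the column player's mix.
  the row player's payoff from Down: q·(-3) + (1−q)·(-4) = q - 4
  the row player's payoff from Up: q·(-7) + (1−q)·5 = -12q + 5
  q - 4 = -12q + 5  ⇒  13q = 9  ⇒  q = 9/13.
The value is the row player's expected payoff against this mix (using Down): (9/13)·(-3) + (4/13)·(-4) = -43/13.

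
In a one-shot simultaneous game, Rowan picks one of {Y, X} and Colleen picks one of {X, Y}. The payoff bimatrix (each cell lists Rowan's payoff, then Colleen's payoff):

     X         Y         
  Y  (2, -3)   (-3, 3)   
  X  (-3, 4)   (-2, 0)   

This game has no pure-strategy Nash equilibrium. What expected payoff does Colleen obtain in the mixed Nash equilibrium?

Rowan's mix must leave Colleen indifferent between X and Y.
  Colleen's expected payoff from X: p·(-3) + (1−p)·4 = -7p + 4
  Colleen's expected payoff from Y: p·3 + (1−p)·0 = 3p
  -7p + 4 = 3p  ⇒  -10p = -4  ⇒  p = 2/5.
At equilibrium Colleen is indifferent across columns, so Colleen's payoff equals the payoff from X: (2/5)·(-3) + (3/5)·4 = 6/5.

6/5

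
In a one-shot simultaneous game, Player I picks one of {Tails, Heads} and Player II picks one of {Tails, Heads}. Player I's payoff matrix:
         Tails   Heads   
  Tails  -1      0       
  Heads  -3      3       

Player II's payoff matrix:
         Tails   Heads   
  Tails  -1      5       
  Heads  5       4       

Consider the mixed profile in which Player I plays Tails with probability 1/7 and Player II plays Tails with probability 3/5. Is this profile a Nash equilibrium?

Check Player II's indifference given Player I's mix p = 1/7:
  payoff from Tails = 29/7; payoff from Heads = 29/7 — equal.
Check Player I's indifference given Player II's mix q = 3/5:
  payoff from Tails = -3/5; payoff from Heads = -3/5 — equal.
Both players are indifferent, so neither can profitably deviate.

Yes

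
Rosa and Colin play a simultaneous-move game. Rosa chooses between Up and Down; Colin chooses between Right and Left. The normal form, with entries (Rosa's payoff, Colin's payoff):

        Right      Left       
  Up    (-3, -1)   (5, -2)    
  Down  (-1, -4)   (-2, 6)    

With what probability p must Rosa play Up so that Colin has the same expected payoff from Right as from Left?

p = 10/11

Rosa's mix must leave Colin indifferent between Right and Left.
  Colin's expected payoff from Right: p·(-1) + (1−p)·(-4) = 3p - 4
  Colin's expected payoff from Left: p·(-2) + (1−p)·6 = -8p + 6
  3p - 4 = -8p + 6  ⇒  11p = 10  ⇒  p = 10/11.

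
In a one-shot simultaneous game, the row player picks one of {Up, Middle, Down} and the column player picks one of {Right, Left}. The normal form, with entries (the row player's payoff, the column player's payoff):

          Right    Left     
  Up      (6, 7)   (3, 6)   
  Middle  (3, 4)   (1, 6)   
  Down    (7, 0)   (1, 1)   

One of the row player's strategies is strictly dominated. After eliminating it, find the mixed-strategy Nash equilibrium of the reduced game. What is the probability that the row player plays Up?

The row player's strategy Middle is strictly dominated by Up: 6 > 3 and 3 > 1. Eliminate Middle.
Set the column player's expected payoff from Right equal to that from Left:
  the column player's payoff from Right: p·7 + (1−p)·0 = 7p
  the column player's payoff from Left: p·6 + (1−p)·1 = 5p + 1
  7p = 5p + 1  ⇒  2p = 1  ⇒  p = 1/2.

p = 1/2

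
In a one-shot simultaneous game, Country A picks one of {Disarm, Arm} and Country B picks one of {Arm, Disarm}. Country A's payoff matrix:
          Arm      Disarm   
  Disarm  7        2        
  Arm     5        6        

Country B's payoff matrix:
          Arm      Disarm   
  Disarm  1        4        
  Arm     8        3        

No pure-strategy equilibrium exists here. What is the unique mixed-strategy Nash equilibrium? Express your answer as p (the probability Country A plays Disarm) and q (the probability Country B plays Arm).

Country A's mix must leave Country B indifferent between Arm and Disarm.
  Country B's expected payoff from Arm: p·1 + (1−p)·8 = -7p + 8
  Country B's expected payoff from Disarm: p·4 + (1−p)·3 = p + 3
  -7p + 8 = p + 3  ⇒  -8p = -5  ⇒  p = 5/8.
For Country A to be willing to mix, Country A must be indifferent between Disarm and Arm, which pins down Country B's mix.
  Country A's payoff to Disarm: q·7 + (1−q)·2 = 5q + 2
  Country A's payoff to Arm: q·5 + (1−q)·6 = -q + 6
  5q + 2 = -q + 6  ⇒  6q = 4  ⇒  q = 2/3.

p = 5/8, q = 2/3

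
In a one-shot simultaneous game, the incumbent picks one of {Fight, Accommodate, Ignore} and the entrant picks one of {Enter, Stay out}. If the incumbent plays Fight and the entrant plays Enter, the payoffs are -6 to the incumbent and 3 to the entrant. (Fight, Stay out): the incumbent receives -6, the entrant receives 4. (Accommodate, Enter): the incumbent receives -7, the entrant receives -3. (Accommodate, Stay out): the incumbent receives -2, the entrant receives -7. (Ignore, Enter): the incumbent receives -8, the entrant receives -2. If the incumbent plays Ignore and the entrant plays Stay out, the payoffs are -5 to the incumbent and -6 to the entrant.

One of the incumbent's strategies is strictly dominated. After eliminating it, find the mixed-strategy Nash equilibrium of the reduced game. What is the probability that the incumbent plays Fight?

p = 4/5

The incumbent's strategy Ignore is strictly dominated by Accommodate: -7 > -8 and -2 > -5. Eliminate Ignore.
For the entrant to be willing to mix, the entrant must be indifferent between Enter and Stay out, which pins down the incumbent's mix.
  the entrant's expected payoff from Enter: p·3 + (1−p)·(-3) = 6p - 3
  the entrant's expected payoff from Stay out: p·4 + (1−p)·(-7) = 11p - 7
  6p - 3 = 11p - 7  ⇒  -5p = -4  ⇒  p = 4/5.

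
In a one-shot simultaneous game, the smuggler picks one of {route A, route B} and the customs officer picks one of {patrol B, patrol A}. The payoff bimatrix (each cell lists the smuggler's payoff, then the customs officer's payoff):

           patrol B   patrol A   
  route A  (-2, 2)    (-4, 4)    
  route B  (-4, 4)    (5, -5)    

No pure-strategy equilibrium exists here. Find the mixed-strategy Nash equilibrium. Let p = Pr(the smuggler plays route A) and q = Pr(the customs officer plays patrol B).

p = 9/11, q = 9/11

In a mixed equilibrium the customs officer is indifferent between patrol B and patrol A; this condition fixes p.
  the customs officer's payoff from patrol B: p·2 + (1−p)·4 = -2p + 4
  the customs officer's payoff from patrol A: p·4 + (1−p)·(-5) = 9p - 5
  -2p + 4 = 9p - 5  ⇒  -11p = -9  ⇒  p = 9/11.
The smuggler's indifference between route A and route B determines the customs officer's mixing probability q:
  the smuggler's payoff from route A: q·(-2) + (1−q)·(-4) = 2q - 4
  the smuggler's payoff from route B: q·(-4) + (1−q)·5 = -9q + 5
  2q - 4 = -9q + 5  ⇒  11q = 9  ⇒  q = 9/11.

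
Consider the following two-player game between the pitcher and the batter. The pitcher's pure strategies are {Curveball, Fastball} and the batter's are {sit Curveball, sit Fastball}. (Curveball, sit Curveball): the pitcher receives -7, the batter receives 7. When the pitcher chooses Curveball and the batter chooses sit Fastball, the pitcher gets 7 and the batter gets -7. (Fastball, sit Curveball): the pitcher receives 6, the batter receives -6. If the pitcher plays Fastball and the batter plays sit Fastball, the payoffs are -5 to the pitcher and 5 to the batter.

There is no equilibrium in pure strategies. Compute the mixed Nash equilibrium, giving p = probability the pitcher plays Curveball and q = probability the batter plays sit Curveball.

p = 11/25, q = 12/25

In a mixed equilibrium the batter is indifferent between sit Curveball and sit Fastball; this condition fixes p.
  the batter's expected payoff from sit Curveball: p·7 + (1−p)·(-6) = 13p - 6
  the batter's expected payoff from sit Fastball: p·(-7) + (1−p)·5 = -12p + 5
  13p - 6 = -12p + 5  ⇒  25p = 11  ⇒  p = 11/25.
The batter's mix must leave the pitcher indifferent between Curveball and Fastball.
  the pitcher's payoff to Curveball: q·(-7) + (1−q)·7 = -14q + 7
  the pitcher's payoff to Fastball: q·6 + (1−q)·(-5) = 11q - 5
  -14q + 7 = 11q - 5  ⇒  -25q = -12  ⇒  q = 12/25.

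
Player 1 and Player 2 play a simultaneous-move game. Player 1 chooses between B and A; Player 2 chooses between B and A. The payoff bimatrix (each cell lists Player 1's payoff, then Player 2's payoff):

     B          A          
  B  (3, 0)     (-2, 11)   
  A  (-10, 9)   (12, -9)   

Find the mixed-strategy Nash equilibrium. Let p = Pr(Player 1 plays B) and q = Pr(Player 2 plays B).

p = 18/29, q = 14/27

Player 2's indifference between B and A determines Player 1's mixing probability p:
  Player 2's expected payoff from B: p·0 + (1−p)·9 = -9p + 9
  Player 2's expected payoff from A: p·11 + (1−p)·(-9) = 20p - 9
  -9p + 9 = 20p - 9  ⇒  -29p = -18  ⇒  p = 18/29.
Player 1's indifference between B and A determines Player 2's mixing probability q:
  Player 1's expected payoff from B: q·3 + (1−q)·(-2) = 5q - 2
  Player 1's expected payoff from A: q·(-10) + (1−q)·12 = -22q + 12
  5q - 2 = -22q + 12  ⇒  27q = 14  ⇒  q = 14/27.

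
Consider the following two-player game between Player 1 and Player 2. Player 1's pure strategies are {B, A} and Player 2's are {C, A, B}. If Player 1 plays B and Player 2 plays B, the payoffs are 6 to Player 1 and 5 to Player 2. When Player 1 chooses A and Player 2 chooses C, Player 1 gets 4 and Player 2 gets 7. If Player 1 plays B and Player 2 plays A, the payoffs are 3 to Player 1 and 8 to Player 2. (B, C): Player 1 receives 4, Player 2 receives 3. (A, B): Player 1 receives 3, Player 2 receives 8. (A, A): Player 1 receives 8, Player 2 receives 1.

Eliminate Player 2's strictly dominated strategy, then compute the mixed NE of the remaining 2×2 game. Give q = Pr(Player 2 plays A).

Player 2's strategy C is strictly dominated by B: 5 > 3 and 8 > 7. Eliminate C.
Set Player 1's expected payoff from B equal to that from A:
  Player 1's payoff from B: q·3 + (1−q)·6 = -3q + 6
  Player 1's payoff from A: q·8 + (1−q)·3 = 5q + 3
  -3q + 6 = 5q + 3  ⇒  -8q = -3  ⇒  q = 3/8.

q = 3/8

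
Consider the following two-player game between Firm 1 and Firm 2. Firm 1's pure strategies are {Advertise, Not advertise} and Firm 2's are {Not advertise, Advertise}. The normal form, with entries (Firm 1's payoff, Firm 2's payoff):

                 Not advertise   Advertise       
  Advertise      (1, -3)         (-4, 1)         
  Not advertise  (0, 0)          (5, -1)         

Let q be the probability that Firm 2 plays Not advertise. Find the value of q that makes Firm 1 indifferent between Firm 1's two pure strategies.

In a mixed equilibrium Firm 1 is indifferent between Advertise and Not advertise; this condition fixes q.
  Firm 1's expected payoff from Advertise: q·1 + (1−q)·(-4) = 5q - 4
  Firm 1's expected payoff from Not advertise: q·0 + (1−q)·5 = -5q + 5
  5q - 4 = -5q + 5  ⇒  10q = 9  ⇒  q = 9/10.

q = 9/10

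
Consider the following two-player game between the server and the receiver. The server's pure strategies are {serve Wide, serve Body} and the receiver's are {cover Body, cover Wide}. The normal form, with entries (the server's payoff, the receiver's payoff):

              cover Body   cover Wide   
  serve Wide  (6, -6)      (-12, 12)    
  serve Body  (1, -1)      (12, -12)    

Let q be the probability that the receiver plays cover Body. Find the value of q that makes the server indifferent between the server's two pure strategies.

q = 24/29

Set the server's expected payoff from serve Wide equal to that from serve Body:
  the server's payoff from serve Wide: q·6 + (1−q)·(-12) = 18q - 12
  the server's payoff from serve Body: q·1 + (1−q)·12 = -11q + 12
  18q - 12 = -11q + 12  ⇒  29q = 24  ⇒  q = 24/29.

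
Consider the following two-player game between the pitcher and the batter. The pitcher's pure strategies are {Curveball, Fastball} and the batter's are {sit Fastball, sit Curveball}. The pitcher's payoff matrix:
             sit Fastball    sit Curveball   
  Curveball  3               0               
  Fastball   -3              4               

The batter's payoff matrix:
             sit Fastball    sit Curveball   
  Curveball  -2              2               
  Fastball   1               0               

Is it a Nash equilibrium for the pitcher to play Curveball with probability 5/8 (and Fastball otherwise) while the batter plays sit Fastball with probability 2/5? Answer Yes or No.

No

Given the pitcher's mix p = 5/8, the batter's payoff from sit Fastball is -7/8 but from sit Curveball is 5/4. The batter strictly prefers sit Curveball, so the batter would not mix.
So the proposed profile is not a Nash equilibrium.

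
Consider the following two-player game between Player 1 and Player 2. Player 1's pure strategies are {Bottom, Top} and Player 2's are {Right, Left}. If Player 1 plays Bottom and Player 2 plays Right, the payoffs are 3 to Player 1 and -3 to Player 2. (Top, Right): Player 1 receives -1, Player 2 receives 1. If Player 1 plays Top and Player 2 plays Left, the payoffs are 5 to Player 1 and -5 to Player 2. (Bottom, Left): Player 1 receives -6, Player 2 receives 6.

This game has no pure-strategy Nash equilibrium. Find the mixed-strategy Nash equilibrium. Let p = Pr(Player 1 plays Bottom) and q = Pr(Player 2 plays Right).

Player 1's mix must leave Player 2 indifferent between Right and Left.
  Player 2's payoff to Right: p·(-3) + (1−p)·1 = -4p + 1
  Player 2's payoff to Left: p·6 + (1−p)·(-5) = 11p - 5
  -4p + 1 = 11p - 5  ⇒  -15p = -6  ⇒  p = 2/5.
For Player 1 to be willing to mix, Player 1 must be indifferent between Bottom and Top, which pins down Player 2's mix.
  Player 1's payoff to Bottom: q·3 + (1−q)·(-6) = 9q - 6
  Player 1's payoff to Top: q·(-1) + (1−q)·5 = -6q + 5
  9q - 6 = -6q + 5  ⇒  15q = 11  ⇒  q = 11/15.

p = 2/5, q = 11/15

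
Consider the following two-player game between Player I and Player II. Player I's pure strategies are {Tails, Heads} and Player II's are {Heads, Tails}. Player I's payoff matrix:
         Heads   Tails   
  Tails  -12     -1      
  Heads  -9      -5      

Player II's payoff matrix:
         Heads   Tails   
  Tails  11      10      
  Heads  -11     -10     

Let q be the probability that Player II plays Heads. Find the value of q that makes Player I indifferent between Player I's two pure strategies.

Set Player I's expected payoff from Tails equal to that from Heads:
  Player I's payoff from Tails: q·(-12) + (1−q)·(-1) = -11q - 1
  Player I's payoff from Heads: q·(-9) + (1−q)·(-5) = -4q - 5
  -11q - 1 = -4q - 5  ⇒  -7q = -4  ⇒  q = 4/7.

q = 4/7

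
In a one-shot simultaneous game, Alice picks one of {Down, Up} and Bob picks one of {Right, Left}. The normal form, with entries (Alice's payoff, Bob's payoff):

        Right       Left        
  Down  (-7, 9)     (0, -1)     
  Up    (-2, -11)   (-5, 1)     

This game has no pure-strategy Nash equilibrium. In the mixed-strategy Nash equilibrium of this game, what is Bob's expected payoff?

-1/11

Bob's indifference between Right and Left determines Alice's mixing probability p:
  Bob's payoff to Right: p·9 + (1−p)·(-11) = 20p - 11
  Bob's payoff to Left: p·(-1) + (1−p)·1 = -2p + 1
  20p - 11 = -2p + 1  ⇒  22p = 12  ⇒  p = 6/11.
At equilibrium Bob is indifferent across columns, so Bob's payoff equals the payoff from Right: (6/11)·9 + (5/11)·(-11) = -1/11.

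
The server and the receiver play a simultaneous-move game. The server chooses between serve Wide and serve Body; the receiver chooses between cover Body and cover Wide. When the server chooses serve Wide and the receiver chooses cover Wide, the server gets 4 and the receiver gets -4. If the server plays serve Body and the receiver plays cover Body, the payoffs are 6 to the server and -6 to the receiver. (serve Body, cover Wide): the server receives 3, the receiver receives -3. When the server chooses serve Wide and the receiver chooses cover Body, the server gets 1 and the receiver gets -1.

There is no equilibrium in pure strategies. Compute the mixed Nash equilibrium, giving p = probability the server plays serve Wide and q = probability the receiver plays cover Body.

p = 1/2, q = 1/6

The server's mix must leave the receiver indifferent between cover Body and cover Wide.
  the receiver's payoff from cover Body: p·(-1) + (1−p)·(-6) = 5p - 6
  the receiver's payoff from cover Wide: p·(-4) + (1−p)·(-3) = -p - 3
  5p - 6 = -p - 3  ⇒  6p = 3  ⇒  p = 1/2.
Set the server's expected payoff from serve Wide equal to that from serve Body:
  the server's payoff from serve Wide: q·1 + (1−q)·4 = -3q + 4
  the server's payoff from serve Body: q·6 + (1−q)·3 = 3q + 3
  -3q + 4 = 3q + 3  ⇒  -6q = -1  ⇒  q = 1/6.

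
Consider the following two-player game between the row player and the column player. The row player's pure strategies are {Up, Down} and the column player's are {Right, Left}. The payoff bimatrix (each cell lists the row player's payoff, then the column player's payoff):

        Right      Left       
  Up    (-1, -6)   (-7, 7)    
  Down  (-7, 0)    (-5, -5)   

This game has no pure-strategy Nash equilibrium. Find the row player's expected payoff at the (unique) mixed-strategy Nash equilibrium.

For the row player to be willing to mix, the row player must be indifferent between Up and Down, which pins down the column player's mix.
  the row player's expected payoff from Up: q·(-1) + (1−q)·(-7) = 6q - 7
  the row player's expected payoff from Down: q·(-7) + (1−q)·(-5) = -2q - 5
  6q - 7 = -2q - 5  ⇒  8q = 2  ⇒  q = 1/4.
At equilibrium the row player is indifferent across rows, so the row player's payoff equals the payoff from Up: (1/4)·(-1) + (3/4)·(-7) = -11/2.

-11/2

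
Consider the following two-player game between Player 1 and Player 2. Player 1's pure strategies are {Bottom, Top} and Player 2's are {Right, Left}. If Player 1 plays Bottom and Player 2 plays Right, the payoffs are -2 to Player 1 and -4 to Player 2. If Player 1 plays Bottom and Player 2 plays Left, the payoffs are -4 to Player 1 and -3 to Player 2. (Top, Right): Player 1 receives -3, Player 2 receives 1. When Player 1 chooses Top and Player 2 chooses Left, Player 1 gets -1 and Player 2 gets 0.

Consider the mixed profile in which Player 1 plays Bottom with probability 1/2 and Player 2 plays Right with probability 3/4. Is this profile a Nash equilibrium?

Check Player 2's indifference given Player 1's mix p = 1/2:
  payoff from Right = -3/2; payoff from Left = -3/2 — equal.
Check Player 1's indifference given Player 2's mix q = 3/4:
  payoff from Bottom = -5/2; payoff from Top = -5/2 — equal.
Both players are indifferent, so neither can profitably deviate.

Yes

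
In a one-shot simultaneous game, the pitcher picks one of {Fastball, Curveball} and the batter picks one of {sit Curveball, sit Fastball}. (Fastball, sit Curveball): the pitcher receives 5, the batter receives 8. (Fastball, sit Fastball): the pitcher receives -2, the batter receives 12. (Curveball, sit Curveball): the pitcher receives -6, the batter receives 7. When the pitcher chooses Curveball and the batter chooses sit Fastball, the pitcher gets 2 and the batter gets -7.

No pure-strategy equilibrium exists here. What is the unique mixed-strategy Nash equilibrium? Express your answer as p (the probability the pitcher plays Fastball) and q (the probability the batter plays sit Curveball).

The pitcher's mix must leave the batter indifferent between sit Curveball and sit Fastball.
  the batter's payoff to sit Curveball: p·8 + (1−p)·7 = p + 7
  the batter's payoff to sit Fastball: p·12 + (1−p)·(-7) = 19p - 7
  p + 7 = 19p - 7  ⇒  -18p = -14  ⇒  p = 7/9.
In a mixed equilibrium the pitcher is indifferent between Fastball and Curveball; this condition fixes q.
  the pitcher's payoff to Fastball: q·5 + (1−q)·(-2) = 7q - 2
  the pitcher's payoff to Curveball: q·(-6) + (1−q)·2 = -8q + 2
  7q - 2 = -8q + 2  ⇒  15q = 4  ⇒  q = 4/15.

p = 7/9, q = 4/15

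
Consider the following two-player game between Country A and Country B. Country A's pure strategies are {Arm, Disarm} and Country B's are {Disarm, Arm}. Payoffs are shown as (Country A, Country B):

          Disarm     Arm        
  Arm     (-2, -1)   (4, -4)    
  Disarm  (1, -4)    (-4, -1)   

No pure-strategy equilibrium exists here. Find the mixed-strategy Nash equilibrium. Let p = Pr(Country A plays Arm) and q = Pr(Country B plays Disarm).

p = 1/2, q = 8/11

Country A's mix must leave Country B indifferent between Disarm and Arm.
  Country B's payoff from Disarm: p·(-1) + (1−p)·(-4) = 3p - 4
  Country B's payoff from Arm: p·(-4) + (1−p)·(-1) = -3p - 1
  3p - 4 = -3p - 1  ⇒  6p = 3  ⇒  p = 1/2.
In a mixed equilibrium Country A is indifferent between Arm and Disarm; this condition fixes q.
  Country A's payoff from Arm: q·(-2) + (1−q)·4 = -6q + 4
  Country A's payoff from Disarm: q·1 + (1−q)·(-4) = 5q - 4
  -6q + 4 = 5q - 4  ⇒  -11q = -8  ⇒  q = 8/11.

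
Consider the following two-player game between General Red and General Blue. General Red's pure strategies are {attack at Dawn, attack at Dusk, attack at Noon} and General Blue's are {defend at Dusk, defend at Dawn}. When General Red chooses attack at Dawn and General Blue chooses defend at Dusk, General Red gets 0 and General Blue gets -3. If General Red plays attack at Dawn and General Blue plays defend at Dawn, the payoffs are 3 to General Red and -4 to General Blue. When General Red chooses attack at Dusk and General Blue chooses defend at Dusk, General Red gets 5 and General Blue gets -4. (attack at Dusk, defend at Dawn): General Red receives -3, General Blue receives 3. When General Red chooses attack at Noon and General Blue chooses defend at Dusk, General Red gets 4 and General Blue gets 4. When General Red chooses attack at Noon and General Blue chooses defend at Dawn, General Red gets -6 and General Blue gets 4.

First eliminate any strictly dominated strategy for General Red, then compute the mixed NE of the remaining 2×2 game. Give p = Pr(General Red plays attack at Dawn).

General Red's strategy attack at Noon is strictly dominated by attack at Dusk: 5 > 4 and -3 > -6. Eliminate attack at Noon.
For General Blue to be willing to mix, General Blue must be indifferent between defend at Dusk and defend at Dawn, which pins down General Red's mix.
  General Blue's payoff to defend at Dusk: p·(-3) + (1−p)·(-4) = p - 4
  General Blue's payoff to defend at Dawn: p·(-4) + (1−p)·3 = -7p + 3
  p - 4 = -7p + 3  ⇒  8p = 7  ⇒  p = 7/8.

p = 7/8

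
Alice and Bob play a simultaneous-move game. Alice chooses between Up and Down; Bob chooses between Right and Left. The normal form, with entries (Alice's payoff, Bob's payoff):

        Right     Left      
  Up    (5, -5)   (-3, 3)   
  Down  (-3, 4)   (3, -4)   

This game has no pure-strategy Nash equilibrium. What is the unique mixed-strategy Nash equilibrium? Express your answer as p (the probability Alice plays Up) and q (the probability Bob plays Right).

p = 1/2, q = 3/7

Set Bob's expected payoff from Right equal to that from Left:
  Bob's payoff to Right: p·(-5) + (1−p)·4 = -9p + 4
  Bob's payoff to Left: p·3 + (1−p)·(-4) = 7p - 4
  -9p + 4 = 7p - 4  ⇒  -16p = -8  ⇒  p = 1/2.
For Alice to be willing to mix, Alice must be indifferent between Up and Down, which pins down Bob's mix.
  Alice's payoff to Up: q·5 + (1−q)·(-3) = 8q - 3
  Alice's payoff to Down: q·(-3) + (1−q)·3 = -6q + 3
  8q - 3 = -6q + 3  ⇒  14q = 6  ⇒  q = 3/7.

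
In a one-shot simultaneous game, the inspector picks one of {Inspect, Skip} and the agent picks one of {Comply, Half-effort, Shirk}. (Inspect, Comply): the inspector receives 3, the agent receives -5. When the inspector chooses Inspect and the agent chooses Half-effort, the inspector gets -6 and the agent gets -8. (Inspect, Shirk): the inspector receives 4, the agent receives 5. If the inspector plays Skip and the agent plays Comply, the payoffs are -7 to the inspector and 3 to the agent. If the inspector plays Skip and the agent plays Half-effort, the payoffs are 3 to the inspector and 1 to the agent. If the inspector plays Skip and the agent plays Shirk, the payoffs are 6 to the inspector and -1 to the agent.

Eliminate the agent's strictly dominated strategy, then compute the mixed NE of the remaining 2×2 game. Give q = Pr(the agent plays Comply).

q = 1/6

The agent's strategy Half-effort is strictly dominated by Comply: -5 > -8 and 3 > 1. Eliminate Half-effort.
The agent's mix must leave the inspector indifferent between Inspect and Skip.
  the inspector's expected payoff from Inspect: q·3 + (1−q)·4 = -q + 4
  the inspector's expected payoff from Skip: q·(-7) + (1−q)·6 = -13q + 6
  -q + 4 = -13q + 6  ⇒  12q = 2  ⇒  q = 1/6.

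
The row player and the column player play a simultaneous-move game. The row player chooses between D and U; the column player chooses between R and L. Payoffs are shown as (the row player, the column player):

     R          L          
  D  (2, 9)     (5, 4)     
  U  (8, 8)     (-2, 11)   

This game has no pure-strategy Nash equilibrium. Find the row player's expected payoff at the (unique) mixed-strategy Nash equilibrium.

The column player's mix must leave the row player indifferent between D and U.
  the row player's payoff from D: q·2 + (1−q)·5 = -3q + 5
  the row player's payoff from U: q·8 + (1−q)·(-2) = 10q - 2
  -3q + 5 = 10q - 2  ⇒  -13q = -7  ⇒  q = 7/13.
At equilibrium the row player is indifferent across rows, so the row player's payoff equals the payoff from D: (7/13)·2 + (6/13)·5 = 44/13.

44/13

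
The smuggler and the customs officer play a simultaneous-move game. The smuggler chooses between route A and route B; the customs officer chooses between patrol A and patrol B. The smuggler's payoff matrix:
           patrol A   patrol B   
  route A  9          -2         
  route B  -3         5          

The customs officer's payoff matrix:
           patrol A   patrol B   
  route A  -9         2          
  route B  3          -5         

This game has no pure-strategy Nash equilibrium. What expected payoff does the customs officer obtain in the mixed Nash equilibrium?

Set the customs officer's expected payoff from patrol A equal to that from patrol B:
  the customs officer's expected payoff from patrol A: p·(-9) + (1−p)·3 = -12p + 3
  the customs officer's expected payoff from patrol B: p·2 + (1−p)·(-5) = 7p - 5
  -12p + 3 = 7p - 5  ⇒  -19p = -8  ⇒  p = 8/19.
At equilibrium the customs officer is indifferent across columns, so the customs officer's payoff equals the payoff from patrol A: (8/19)·(-9) + (11/19)·3 = -39/19.

-39/19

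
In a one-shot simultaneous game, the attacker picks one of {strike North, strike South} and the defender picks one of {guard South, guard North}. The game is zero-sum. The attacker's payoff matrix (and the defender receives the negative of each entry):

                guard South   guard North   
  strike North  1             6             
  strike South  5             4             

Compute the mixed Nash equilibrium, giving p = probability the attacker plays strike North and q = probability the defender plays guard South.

The defender's indifference between guard South and guard North determines the attacker's mixing probability p:
  the defender's expected payoff from guard South: p·(-1) + (1−p)·(-5) = 4p - 5
  the defender's expected payoff from guard North: p·(-6) + (1−p)·(-4) = -2p - 4
  4p - 5 = -2p - 4  ⇒  6p = 1  ⇒  p = 1/6.
The attacker's indifference between strike North and strike South determines the defender's mixing probability q:
  the attacker's expected payoff from strike North: q·1 + (1−q)·6 = -5q + 6
  the attacker's expected payoff from strike South: q·5 + (1−q)·4 = q + 4
  -5q + 6 = q + 4  ⇒  -6q = -2  ⇒  q = 1/3.

p = 1/6, q = 1/3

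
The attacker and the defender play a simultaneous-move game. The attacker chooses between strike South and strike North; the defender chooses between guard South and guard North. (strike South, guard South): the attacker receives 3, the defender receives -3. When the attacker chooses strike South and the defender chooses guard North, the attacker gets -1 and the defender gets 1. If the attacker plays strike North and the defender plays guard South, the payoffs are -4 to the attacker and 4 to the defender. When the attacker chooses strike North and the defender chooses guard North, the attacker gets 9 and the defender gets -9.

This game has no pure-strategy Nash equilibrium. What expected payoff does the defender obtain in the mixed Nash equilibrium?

-23/17

For the defender to be willing to mix, the defender must be indifferent between guard South and guard North, which pins down the attacker's mix.
  the defender's payoff from guard South: p·(-3) + (1−p)·4 = -7p + 4
  the defender's payoff from guard North: p·1 + (1−p)·(-9) = 10p - 9
  -7p + 4 = 10p - 9  ⇒  -17p = -13  ⇒  p = 13/17.
At equilibrium the defender is indifferent across columns, so the defender's payoff equals the payoff from guard South: (13/17)·(-3) + (4/17)·4 = -23/17.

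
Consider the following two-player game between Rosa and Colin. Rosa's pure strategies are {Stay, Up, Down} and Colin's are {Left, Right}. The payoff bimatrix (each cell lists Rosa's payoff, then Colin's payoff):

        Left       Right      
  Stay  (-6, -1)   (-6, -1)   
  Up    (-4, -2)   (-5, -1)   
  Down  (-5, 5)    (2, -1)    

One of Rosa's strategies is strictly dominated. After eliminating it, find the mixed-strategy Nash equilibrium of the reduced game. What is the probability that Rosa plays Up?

p = 6/7

Rosa's strategy Stay is strictly dominated by Up: -4 > -6 and -5 > -6. Eliminate Stay.
Rosa's mix must leave Colin indifferent between Left and Right.
  Colin's expected payoff from Left: p·(-2) + (1−p)·5 = -7p + 5
  Colin's expected payoff from Right: p·(-1) + (1−p)·(-1) = -1
  -7p + 5 = -1  ⇒  -7p = -6  ⇒  p = 6/7.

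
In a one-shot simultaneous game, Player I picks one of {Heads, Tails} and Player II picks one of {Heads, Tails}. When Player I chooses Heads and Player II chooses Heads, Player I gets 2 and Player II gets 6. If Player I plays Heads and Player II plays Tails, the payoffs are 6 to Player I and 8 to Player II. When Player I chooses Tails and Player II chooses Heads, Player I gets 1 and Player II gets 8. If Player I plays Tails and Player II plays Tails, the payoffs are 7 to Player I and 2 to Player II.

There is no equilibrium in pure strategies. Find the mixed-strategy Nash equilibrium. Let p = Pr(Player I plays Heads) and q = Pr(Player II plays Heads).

In a mixed equilibrium Player II is indifferent between Heads and Tails; this condition fixes p.
  Player II's payoff from Heads: p·6 + (1−p)·8 = -2p + 8
  Player II's payoff from Tails: p·8 + (1−p)·2 = 6p + 2
  -2p + 8 = 6p + 2  ⇒  -8p = -6  ⇒  p = 3/4.
Set Player I's expected payoff from Heads equal to that from Tails:
  Player I's payoff from Heads: q·2 + (1−q)·6 = -4q + 6
  Player I's payoff from Tails: q·1 + (1−q)·7 = -6q + 7
  -4q + 6 = -6q + 7  ⇒  2q = 1  ⇒  q = 1/2.

p = 3/4, q = 1/2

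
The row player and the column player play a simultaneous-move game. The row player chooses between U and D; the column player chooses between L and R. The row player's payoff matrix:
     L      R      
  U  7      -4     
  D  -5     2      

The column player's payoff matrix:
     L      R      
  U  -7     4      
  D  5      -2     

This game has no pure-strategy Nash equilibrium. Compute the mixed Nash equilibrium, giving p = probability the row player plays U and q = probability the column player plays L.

For the column player to be willing to mix, the column player must be indifferent between L and R, which pins down the row player's mix.
  the column player's payoff to L: p·(-7) + (1−p)·5 = -12p + 5
  the column player's payoff to R: p·4 + (1−p)·(-2) = 6p - 2
  -12p + 5 = 6p - 2  ⇒  -18p = -7  ⇒  p = 7/18.
In a mixed equilibrium the row player is indifferent between U and D; this condition fixes q.
  the row player's payoff from U: q·7 + (1−q)·(-4) = 11q - 4
  the row player's payoff from D: q·(-5) + (1−q)·2 = -7q + 2
  11q - 4 = -7q + 2  ⇒  18q = 6  ⇒  q = 1/3.

p = 7/18, q = 1/3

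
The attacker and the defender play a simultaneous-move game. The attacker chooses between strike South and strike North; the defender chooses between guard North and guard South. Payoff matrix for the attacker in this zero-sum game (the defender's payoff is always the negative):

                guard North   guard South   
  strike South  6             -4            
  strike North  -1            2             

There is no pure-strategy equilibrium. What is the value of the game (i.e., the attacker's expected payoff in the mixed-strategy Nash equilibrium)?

The defender's mix must leave the attacker indifferent between strike South and strike North.
  the attacker's payoff from strike South: q·6 + (1−q)·(-4) = 10q - 4
  the attacker's payoff from strike North: q·(-1) + (1−q)·2 = -3q + 2
  10q - 4 = -3q + 2  ⇒  13q = 6  ⇒  q = 6/13.
The value is the attacker's expected payoff against this mix (using strike South): (6/13)·6 + (7/13)·(-4) = 8/13.

v = 8/13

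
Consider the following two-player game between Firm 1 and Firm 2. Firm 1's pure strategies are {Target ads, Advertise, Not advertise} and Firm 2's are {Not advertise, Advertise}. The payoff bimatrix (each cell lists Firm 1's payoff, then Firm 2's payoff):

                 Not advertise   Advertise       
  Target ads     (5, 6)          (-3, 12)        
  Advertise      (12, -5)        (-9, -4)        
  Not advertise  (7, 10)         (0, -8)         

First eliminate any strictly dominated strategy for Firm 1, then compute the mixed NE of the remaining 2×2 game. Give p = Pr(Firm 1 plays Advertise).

Firm 1's strategy Target ads is strictly dominated by Not advertise: 7 > 5 and 0 > -3. Eliminate Target ads.
Set Firm 2's expected payoff from Not advertise equal to that from Advertise:
  Firm 2's payoff to Not advertise: p·(-5) + (1−p)·10 = -15p + 10
  Firm 2's payoff to Advertise: p·(-4) + (1−p)·(-8) = 4p - 8
  -15p + 10 = 4p - 8  ⇒  -19p = -18  ⇒  p = 18/19.

p = 18/19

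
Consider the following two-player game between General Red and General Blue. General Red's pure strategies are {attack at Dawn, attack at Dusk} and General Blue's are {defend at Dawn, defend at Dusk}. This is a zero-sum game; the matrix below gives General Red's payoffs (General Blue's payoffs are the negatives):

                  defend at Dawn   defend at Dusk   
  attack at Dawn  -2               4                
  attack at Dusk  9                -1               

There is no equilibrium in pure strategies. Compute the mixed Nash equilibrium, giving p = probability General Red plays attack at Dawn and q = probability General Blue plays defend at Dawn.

p = 5/8, q = 5/16

For General Blue to be willing to mix, General Blue must be indifferent between defend at Dawn and defend at Dusk, which pins down General Red's mix.
  General Blue's payoff to defend at Dawn: p·2 + (1−p)·(-9) = 11p - 9
  General Blue's payoff to defend at Dusk: p·(-4) + (1−p)·1 = -5p + 1
  11p - 9 = -5p + 1  ⇒  16p = 10  ⇒  p = 5/8.
For General Red to be willing to mix, General Red must be indifferent between attack at Dawn and attack at Dusk, which pins down General Blue's mix.
  General Red's expected payoff from attack at Dawn: q·(-2) + (1−q)·4 = -6q + 4
  General Red's expected payoff from attack at Dusk: q·9 + (1−q)·(-1) = 10q - 1
  -6q + 4 = 10q - 1  ⇒  -16q = -5  ⇒  q = 5/16.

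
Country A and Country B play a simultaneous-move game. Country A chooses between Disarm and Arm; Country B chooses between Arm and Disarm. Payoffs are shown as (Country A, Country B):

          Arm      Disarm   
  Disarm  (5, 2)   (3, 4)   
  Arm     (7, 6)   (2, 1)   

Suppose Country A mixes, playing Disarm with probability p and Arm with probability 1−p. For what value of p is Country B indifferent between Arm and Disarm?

p = 5/7

In a mixed equilibrium Country B is indifferent between Arm and Disarm; this condition fixes p.
  Country B's expected payoff from Arm: p·2 + (1−p)·6 = -4p + 6
  Country B's expected payoff from Disarm: p·4 + (1−p)·1 = 3p + 1
  -4p + 6 = 3p + 1  ⇒  -7p = -5  ⇒  p = 5/7.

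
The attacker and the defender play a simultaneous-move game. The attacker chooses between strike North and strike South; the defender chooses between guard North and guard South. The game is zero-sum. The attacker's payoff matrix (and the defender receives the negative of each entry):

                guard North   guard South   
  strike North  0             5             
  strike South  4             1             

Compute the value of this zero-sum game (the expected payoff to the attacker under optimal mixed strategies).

v = 5/2

The defender's mix must leave the attacker indifferent between strike North and strike South.
  the attacker's expected payoff from strike North: q·0 + (1−q)·5 = -5q + 5
  the attacker's expected payoff from strike South: q·4 + (1−q)·1 = 3q + 1
  -5q + 5 = 3q + 1  ⇒  -8q = -4  ⇒  q = 1/2.
The value is the attacker's expected payoff against this mix (using strike North): (1/2)·0 + (1/2)·5 = 5/2.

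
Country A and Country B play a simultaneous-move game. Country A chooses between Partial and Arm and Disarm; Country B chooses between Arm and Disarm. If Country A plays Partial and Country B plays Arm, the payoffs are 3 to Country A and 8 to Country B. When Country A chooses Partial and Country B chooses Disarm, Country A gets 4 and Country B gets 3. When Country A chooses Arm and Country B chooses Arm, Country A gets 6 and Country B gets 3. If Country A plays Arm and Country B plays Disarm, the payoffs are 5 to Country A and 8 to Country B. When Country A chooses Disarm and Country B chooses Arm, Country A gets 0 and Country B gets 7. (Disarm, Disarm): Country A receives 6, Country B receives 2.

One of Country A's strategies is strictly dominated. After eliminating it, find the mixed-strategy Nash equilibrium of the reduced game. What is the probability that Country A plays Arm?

p = 1/2

Country A's strategy Partial is strictly dominated by Arm: 6 > 3 and 5 > 4. Eliminate Partial.
In a mixed equilibrium Country B is indifferent between Arm and Disarm; this condition fixes p.
  Country B's payoff to Arm: p·3 + (1−p)·7 = -4p + 7
  Country B's payoff to Disarm: p·8 + (1−p)·2 = 6p + 2
  -4p + 7 = 6p + 2  ⇒  -10p = -5  ⇒  p = 1/2.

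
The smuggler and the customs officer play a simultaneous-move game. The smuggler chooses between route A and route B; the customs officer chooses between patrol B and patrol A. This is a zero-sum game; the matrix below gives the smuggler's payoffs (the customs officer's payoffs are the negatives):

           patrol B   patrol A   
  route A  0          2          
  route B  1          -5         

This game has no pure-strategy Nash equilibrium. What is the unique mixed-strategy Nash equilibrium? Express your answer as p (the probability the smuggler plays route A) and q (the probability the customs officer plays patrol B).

The customs officer's indifference between patrol B and patrol A determines the smuggler's mixing probability p:
  the customs officer's payoff from patrol B: p·0 + (1−p)·(-1) = p - 1
  the customs officer's payoff from patrol A: p·(-2) + (1−p)·5 = -7p + 5
  p - 1 = -7p + 5  ⇒  8p = 6  ⇒  p = 3/4.
The customs officer's mix must leave the smuggler indifferent between route A and route B.
  the smuggler's expected payoff from route A: q·0 + (1−q)·2 = -2q + 2
  the smuggler's expected payoff from route B: q·1 + (1−q)·(-5) = 6q - 5
  -2q + 2 = 6q - 5  ⇒  -8q = -7  ⇒  q = 7/8.

p = 3/4, q = 7/8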